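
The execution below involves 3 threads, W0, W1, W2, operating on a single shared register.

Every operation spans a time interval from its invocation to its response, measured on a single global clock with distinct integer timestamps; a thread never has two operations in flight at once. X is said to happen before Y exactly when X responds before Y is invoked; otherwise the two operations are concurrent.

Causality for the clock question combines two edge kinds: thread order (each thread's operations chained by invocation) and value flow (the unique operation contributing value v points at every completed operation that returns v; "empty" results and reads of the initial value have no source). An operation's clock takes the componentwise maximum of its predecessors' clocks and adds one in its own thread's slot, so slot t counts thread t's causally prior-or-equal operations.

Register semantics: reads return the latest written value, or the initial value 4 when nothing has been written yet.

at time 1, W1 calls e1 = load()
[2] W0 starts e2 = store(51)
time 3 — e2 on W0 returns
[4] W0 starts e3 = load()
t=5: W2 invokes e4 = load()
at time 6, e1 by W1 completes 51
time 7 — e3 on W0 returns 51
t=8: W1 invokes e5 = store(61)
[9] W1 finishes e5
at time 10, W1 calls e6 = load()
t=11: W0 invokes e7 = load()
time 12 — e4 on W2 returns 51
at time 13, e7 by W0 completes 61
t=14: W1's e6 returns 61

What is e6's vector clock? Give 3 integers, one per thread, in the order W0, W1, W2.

(1, 3, 0)

invoked at 2, e2 has no predecessors; its own W0 bump gives (1, 0, 0)
VC(e4, invoked at 5): max of VC(e2)=(1, 0, 0), then +1 on thread W2 → (1, 0, 1)
VC(e1, invoked at 1): max of VC(e2)=(1, 0, 0), then +1 on thread W1 → (1, 1, 0)
VC(e3, invoked at 4): max of VC(e2)=(1, 0, 0), then +1 on thread W0 → (2, 0, 0)
VC(e5, invoked at 8): max of VC(e1)=(1, 1, 0), then +1 on thread W1 → (1, 2, 0)
VC(e6, invoked at 10): max of VC(e5)=(1, 2, 0), then +1 on thread W1 → (1, 3, 0)
VC(e7, invoked at 11): max of VC(e3)=(2, 0, 0), VC(e5)=(1, 2, 0), then +1 on thread W0 → (3, 2, 0)
target: VC(e6) = (1, 3, 0)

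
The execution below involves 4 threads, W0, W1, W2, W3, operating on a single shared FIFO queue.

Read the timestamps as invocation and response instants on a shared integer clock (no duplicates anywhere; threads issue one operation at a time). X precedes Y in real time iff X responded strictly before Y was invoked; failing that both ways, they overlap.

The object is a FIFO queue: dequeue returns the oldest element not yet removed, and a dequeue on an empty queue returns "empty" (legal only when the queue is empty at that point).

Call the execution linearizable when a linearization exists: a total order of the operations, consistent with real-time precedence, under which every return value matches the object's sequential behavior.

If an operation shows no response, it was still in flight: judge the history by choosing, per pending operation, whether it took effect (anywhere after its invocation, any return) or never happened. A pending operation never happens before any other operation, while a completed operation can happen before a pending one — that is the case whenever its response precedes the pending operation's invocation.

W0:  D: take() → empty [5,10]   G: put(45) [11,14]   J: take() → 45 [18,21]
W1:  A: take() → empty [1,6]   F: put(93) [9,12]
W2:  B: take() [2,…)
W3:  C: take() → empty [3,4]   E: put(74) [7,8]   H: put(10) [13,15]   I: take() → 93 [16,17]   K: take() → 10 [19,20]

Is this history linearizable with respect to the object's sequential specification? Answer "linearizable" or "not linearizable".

linearizable

witness order: A, C, D, E, B, F, G, H, I, J, K
after step 1 (A take() → empty): queue <>
after step 2 (C take() → empty): queue <>
after step 3 (D take() → empty): queue <>
after step 4 (E put(74)): queue <74>
after step 5 (B take() (pending, included)): queue <>
after step 6 (F put(93)): queue <93>
after step 7 (G put(45)): queue <93,45>
after step 8 (H put(10)): queue <93,45,10>
after step 9 (I take() → 93): queue <45,10>
after step 10 (J take() → 45): queue <10>
after step 11 (K take() → 10): queue <>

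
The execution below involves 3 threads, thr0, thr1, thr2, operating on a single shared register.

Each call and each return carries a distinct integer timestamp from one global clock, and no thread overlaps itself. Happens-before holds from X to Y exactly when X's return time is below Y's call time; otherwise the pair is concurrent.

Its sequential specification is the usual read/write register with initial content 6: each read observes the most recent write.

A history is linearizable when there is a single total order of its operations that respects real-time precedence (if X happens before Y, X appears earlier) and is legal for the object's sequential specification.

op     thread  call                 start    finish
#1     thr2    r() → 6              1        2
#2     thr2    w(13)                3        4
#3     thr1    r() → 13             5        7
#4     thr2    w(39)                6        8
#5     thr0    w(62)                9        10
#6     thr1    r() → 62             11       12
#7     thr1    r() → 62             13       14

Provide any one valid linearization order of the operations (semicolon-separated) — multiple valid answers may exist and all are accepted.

1. #1 r() → 6, leaving value 6
2. #2 w(13), leaving value 13
3. #3 r() → 13, leaving value 13
4. #4 w(39), leaving value 39
5. #5 w(62), leaving value 62
6. #6 r() → 62, leaving value 62
7. #7 r() → 62, leaving value 62

#1; #2; #3; #4; #5; #6; #7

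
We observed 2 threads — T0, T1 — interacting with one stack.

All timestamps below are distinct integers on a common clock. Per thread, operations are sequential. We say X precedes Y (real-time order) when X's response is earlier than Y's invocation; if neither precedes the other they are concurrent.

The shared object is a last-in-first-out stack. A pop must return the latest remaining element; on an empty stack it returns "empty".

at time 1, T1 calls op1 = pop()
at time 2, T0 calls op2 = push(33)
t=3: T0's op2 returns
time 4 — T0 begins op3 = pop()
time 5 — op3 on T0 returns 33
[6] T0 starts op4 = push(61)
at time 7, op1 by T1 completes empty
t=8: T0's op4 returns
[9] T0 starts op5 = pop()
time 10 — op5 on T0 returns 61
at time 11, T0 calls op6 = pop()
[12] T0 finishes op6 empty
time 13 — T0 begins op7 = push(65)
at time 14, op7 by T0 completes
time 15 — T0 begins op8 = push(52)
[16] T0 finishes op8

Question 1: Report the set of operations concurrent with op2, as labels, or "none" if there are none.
op2 runs from 2 to 3; window-overlapping ops are concurrent
op1 [1,7]: concurrent
op3 [4,5]: after
op4 [6,8]: after
op5 [9,10]: after
op6 [11,12]: after
op7 [13,14]: after
op8 [15,16]: after

op1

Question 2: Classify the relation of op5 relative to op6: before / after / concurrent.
op5 spans [9,10], op6 spans [11,12]
resp(op5)=10 < inv(op6)=11

before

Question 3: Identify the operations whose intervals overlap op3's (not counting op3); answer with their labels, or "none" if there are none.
op3 spans [4,5]; an op avoiding the whole window 4..5 is ordered, any other is concurrent
op1 [1,7]: concurrent
op2 [2,3]: before
op4 [6,8]: after
op5 [9,10]: after
op6 [11,12]: after
op7 [13,14]: after
op8 [15,16]: after

op1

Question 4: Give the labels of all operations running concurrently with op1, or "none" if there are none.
overlap test against op1 [1,7]: concurrent iff the interval meets 1..7
op2 [2,3]: concurrent
op3 [4,5]: concurrent
op4 [6,8]: concurrent
op5 [9,10]: after
op6 [11,12]: after
op7 [13,14]: after
op8 [15,16]: after

op2, op3, op4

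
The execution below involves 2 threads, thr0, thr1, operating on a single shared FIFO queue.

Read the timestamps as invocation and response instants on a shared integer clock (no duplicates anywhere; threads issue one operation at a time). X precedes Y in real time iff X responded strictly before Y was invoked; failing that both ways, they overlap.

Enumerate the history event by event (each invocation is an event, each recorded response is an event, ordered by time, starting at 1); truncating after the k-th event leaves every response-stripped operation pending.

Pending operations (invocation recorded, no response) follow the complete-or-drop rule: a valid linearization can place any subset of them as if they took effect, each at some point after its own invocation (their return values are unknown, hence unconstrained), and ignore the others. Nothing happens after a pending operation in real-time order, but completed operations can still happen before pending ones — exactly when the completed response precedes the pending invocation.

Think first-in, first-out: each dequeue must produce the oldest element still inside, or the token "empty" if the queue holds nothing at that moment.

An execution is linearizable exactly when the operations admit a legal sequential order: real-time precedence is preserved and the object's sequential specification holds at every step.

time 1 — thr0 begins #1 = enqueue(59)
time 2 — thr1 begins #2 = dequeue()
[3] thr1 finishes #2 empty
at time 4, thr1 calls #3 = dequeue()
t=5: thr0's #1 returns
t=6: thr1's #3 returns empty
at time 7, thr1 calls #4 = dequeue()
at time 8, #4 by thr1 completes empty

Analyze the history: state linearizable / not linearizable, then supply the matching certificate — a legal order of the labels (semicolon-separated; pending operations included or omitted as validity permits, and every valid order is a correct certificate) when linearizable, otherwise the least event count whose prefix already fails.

already the first 8 events (up to #4's response at time 8) admit no linearization; the first 7 still do
4 completed operations, 3 real-time-consistent orders — every FIFO queue replay fails
e.g. #1, #2, #3, #4: illegal at step 2, since #2 dequeue() → empty cannot apply there
e.g. #2, #1, #3, #4: illegal at step 3, since #3 dequeue() → empty cannot apply there

not linearizable — minimal violating prefix: 8 events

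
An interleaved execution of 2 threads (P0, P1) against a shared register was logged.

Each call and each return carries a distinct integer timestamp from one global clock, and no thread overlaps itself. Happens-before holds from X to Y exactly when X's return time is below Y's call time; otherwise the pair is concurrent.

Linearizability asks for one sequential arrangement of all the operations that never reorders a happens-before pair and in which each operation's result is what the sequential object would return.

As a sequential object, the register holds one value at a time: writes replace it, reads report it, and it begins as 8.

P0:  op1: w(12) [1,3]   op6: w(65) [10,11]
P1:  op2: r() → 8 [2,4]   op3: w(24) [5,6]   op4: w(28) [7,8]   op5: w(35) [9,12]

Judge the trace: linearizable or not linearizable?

linearizable

witness order: op2, op1, op3, op4, op5, op6
1. op2 r() → 8, leaving value 8
2. op1 w(12), leaving value 12
3. op3 w(24), leaving value 24
4. op4 w(28), leaving value 28
5. op5 w(35), leaving value 35
6. op6 w(65), leaving value 65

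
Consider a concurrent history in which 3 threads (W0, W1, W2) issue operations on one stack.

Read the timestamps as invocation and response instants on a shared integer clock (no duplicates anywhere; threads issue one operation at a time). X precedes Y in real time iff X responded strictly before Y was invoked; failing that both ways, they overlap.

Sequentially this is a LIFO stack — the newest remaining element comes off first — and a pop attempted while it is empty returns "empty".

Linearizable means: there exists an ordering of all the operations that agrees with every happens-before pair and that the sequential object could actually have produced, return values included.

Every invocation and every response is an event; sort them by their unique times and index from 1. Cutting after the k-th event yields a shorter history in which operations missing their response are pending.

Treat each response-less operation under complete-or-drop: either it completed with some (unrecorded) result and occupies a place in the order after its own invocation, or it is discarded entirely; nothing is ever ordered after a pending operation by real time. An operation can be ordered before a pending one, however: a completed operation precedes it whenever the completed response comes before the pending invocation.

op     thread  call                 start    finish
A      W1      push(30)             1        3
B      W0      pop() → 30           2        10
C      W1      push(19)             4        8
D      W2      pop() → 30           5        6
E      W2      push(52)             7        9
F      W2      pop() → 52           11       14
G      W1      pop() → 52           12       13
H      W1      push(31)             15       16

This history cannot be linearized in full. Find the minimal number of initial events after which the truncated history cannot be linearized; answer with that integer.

events 1..9 are still linearizable — one witness is A, C, B, D, E:
step 1: A push(30) — stack <30>
step 2: C push(19) — stack <30,19>
step 3: B pop() (pending, included) — stack <30>
step 4: D pop() → 30 — stack <>
step 5: E push(52) — stack <52>
include event 10 — B responding at 10 — and every candidate order breaks
take A, B, C, D, E: step 4 already fails, because D pop() → 30 cannot occur there
take A, B, D, C, E: step 3 already fails, because D pop() → 30 cannot occur there

10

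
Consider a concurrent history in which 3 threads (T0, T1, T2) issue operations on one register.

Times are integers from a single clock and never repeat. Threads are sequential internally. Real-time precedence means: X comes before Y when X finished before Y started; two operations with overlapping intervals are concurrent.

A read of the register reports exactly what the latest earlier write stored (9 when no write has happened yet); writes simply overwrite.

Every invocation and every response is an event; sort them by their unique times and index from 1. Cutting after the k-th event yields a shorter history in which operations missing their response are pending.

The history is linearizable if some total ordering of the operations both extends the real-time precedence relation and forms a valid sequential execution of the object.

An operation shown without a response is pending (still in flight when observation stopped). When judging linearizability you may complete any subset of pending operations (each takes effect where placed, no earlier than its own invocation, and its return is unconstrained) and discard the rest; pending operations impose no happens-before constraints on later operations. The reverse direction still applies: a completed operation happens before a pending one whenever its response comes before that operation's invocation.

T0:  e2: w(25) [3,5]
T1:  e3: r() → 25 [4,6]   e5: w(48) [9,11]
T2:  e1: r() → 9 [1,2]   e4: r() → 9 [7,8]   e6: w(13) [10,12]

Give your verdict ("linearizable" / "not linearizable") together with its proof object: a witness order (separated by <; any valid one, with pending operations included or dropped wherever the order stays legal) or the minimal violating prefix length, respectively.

not linearizable — minimal violating prefix: 8 events

cut after 7 events: linearizable; cut after 8 events (e4 responds, time 8): not linearizable
real-time-consistent orders of the 4 completed operations: 2 — all fail the register replay
take e1, e2, e3, e4: step 4 already fails, because e4 r() → 9 cannot occur there
take e1, e3, e2, e4: step 2 already fails, because e3 r() → 25 cannot occur there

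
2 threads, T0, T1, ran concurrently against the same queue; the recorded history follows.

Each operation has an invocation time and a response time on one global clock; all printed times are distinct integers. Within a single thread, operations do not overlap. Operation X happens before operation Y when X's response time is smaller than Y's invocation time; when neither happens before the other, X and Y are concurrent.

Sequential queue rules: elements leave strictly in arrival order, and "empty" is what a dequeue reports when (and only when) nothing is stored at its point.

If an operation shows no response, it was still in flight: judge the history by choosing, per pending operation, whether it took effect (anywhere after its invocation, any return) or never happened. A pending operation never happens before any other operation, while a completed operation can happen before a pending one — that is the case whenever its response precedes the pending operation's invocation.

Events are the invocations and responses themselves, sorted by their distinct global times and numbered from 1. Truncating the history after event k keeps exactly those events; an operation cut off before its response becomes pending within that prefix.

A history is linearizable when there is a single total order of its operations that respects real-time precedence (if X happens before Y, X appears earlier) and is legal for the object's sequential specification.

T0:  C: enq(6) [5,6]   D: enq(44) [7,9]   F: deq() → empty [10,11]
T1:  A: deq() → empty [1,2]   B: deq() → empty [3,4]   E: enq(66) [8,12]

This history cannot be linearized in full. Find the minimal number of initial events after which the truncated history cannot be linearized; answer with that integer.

11

events 1..10 are still linearizable — one witness is A, B, C, D:
after step 1 (A deq() → empty): queue <>
after step 2 (B deq() → empty): queue <>
after step 3 (C enq(6)): queue <6>
after step 4 (D enq(44)): queue <6,44>
event 11 — F's response, time 11 — after it, nothing linearizes
completion choices over the 1 pending operation (E) were checked; none helps
one such order, A, B, C, D, F (pending dropped), breaks at step 5 where F deq() → empty is illegal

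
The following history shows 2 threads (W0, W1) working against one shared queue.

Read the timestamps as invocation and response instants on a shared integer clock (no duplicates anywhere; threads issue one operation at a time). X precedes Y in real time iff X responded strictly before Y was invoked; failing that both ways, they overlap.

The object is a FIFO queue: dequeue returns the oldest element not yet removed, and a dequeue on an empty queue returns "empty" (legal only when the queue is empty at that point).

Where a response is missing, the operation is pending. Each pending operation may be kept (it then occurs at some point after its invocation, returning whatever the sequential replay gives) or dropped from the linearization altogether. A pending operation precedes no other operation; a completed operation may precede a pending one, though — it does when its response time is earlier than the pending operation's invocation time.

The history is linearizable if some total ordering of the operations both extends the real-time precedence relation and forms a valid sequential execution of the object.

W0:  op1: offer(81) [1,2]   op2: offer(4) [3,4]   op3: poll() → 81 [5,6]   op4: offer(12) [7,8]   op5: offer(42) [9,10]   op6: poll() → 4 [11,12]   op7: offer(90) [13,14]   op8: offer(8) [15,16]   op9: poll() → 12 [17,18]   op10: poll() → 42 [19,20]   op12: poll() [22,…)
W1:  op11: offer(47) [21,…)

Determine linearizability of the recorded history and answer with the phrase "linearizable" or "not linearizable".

linearizable

witness order: op1, op2, op3, op4, op5, op6, op7, op8, op9, op10
after step 1 (op1 offer(81)): queue <81>
after step 2 (op2 offer(4)): queue <81,4>
after step 3 (op3 poll() → 81): queue <4>
after step 4 (op4 offer(12)): queue <4,12>
after step 5 (op5 offer(42)): queue <4,12,42>
after step 6 (op6 poll() → 4): queue <12,42>
after step 7 (op7 offer(90)): queue <12,42,90>
after step 8 (op8 offer(8)): queue <12,42,90,8>
after step 9 (op9 poll() → 12): queue <42,90,8>
after step 10 (op10 poll() → 42): queue <90,8>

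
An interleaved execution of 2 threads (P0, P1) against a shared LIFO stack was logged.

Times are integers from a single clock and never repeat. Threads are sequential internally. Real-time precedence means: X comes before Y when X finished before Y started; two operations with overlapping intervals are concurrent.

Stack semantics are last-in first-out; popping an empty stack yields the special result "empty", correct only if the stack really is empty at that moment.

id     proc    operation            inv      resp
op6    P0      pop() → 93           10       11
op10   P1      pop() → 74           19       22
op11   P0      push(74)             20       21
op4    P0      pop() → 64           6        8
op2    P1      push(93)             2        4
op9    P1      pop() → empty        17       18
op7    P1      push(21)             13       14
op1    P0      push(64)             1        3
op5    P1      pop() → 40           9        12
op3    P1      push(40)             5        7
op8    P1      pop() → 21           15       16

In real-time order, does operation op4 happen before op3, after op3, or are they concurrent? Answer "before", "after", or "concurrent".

op4 spans [6,8], op3 spans [5,7]
the intervals overlap in both directions

concurrent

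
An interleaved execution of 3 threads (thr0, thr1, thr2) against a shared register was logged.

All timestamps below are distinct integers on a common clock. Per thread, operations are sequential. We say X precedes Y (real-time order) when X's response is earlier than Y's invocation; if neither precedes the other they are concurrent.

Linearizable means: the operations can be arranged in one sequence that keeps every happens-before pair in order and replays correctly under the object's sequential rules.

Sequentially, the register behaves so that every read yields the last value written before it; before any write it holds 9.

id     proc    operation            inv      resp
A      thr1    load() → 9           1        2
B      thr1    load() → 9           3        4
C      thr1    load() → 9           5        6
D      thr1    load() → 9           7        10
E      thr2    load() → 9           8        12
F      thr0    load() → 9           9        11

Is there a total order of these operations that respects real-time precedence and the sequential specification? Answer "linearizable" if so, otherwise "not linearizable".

linearizable

witness order: A, B, C, D, E, F
after step 1 (A load() → 9): value 9
after step 2 (B load() → 9): value 9
after step 3 (C load() → 9): value 9
after step 4 (D load() → 9): value 9
after step 5 (E load() → 9): value 9
after step 6 (F load() → 9): value 9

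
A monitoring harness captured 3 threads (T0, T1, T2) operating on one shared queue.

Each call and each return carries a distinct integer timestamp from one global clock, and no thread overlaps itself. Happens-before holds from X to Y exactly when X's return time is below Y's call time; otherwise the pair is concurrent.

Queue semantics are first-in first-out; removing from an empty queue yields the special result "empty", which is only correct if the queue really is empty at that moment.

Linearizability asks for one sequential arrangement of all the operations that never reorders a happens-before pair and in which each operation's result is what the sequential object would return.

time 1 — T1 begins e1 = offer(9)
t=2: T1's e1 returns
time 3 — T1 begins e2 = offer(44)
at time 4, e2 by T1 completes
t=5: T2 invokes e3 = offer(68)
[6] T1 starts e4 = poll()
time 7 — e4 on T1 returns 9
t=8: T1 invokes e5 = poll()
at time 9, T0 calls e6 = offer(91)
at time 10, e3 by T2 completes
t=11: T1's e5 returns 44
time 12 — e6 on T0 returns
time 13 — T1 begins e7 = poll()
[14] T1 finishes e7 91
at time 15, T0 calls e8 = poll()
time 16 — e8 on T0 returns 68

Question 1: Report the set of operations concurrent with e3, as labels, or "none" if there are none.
e4, e5, e6

e3 runs from 5 to 10; window-overlapping ops are concurrent
e1 [1,2]: before
e2 [3,4]: before
e4 [6,7]: concurrent
e5 [8,11]: concurrent
e6 [9,12]: concurrent
e7 [13,14]: after
e8 [15,16]: after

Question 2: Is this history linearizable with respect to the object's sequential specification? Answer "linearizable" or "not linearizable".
linearizable

witness order: e1, e2, e4, e5, e6, e3, e7, e8
after step 1 (e1 offer(9)): queue <9>
after step 2 (e2 offer(44)): queue <9,44>
after step 3 (e4 poll() → 9): queue <44>
after step 4 (e5 poll() → 44): queue <>
after step 5 (e6 offer(91)): queue <91>
after step 6 (e3 offer(68)): queue <91,68>
after step 7 (e7 poll() → 91): queue <68>
after step 8 (e8 poll() → 68): queue <>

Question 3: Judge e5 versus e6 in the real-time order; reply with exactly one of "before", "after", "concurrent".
concurrent

e5 spans [8,11], e6 spans [9,12]
the intervals overlap in both directions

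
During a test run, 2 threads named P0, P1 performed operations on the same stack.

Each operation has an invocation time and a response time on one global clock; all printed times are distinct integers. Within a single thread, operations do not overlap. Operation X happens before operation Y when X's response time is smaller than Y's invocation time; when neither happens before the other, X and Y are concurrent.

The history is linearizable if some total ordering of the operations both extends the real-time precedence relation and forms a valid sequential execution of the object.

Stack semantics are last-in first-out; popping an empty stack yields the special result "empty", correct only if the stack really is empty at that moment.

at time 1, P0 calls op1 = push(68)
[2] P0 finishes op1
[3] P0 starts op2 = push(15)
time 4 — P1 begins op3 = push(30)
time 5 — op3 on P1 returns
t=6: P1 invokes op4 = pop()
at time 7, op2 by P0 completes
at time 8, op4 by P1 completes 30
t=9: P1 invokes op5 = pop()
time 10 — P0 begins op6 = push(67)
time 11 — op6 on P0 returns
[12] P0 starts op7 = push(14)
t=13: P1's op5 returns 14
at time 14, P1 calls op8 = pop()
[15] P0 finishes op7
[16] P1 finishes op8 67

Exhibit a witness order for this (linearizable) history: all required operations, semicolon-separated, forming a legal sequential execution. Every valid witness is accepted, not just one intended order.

1. op1 push(68), leaving stack <68>
2. op2 push(15), leaving stack <68,15>
3. op3 push(30), leaving stack <68,15,30>
4. op4 pop() → 30, leaving stack <68,15>
5. op6 push(67), leaving stack <68,15,67>
6. op7 push(14), leaving stack <68,15,67,14>
7. op5 pop() → 14, leaving stack <68,15,67>
8. op8 pop() → 67, leaving stack <68,15>

op1; op2; op3; op4; op6; op7; op5; op8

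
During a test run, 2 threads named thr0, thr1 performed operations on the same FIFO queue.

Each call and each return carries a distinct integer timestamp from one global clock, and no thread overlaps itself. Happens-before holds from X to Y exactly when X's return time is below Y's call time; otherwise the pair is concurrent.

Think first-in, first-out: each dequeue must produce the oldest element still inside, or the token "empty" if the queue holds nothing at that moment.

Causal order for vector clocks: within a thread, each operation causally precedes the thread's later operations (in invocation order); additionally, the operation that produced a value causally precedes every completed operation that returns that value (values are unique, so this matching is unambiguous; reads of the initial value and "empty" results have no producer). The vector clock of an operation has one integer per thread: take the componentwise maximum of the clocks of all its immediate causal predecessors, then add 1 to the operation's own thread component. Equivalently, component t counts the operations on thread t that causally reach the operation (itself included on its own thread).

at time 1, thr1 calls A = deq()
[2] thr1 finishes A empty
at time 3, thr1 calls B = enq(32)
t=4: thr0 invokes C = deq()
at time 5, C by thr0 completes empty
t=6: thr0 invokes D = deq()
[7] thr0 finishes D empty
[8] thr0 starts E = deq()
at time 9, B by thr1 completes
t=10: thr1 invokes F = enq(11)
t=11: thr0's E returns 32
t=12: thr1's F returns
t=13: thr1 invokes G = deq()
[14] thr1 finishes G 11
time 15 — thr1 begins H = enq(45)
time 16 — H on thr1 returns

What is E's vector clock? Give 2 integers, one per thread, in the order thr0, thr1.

(3, 2)

VC(A, invoked at 1): no causal predecessors; +1 on thr1 → (0, 1)
VC(C, invoked at 4): no causal predecessors; +1 on thr0 → (1, 0)
VC(B, invoked at 3): max of VC(A)=(0, 1), then +1 on thread thr1 → (0, 2)
VC(D, invoked at 6): max of VC(C)=(1, 0), then +1 on thread thr0 → (2, 0)
VC(F, invoked at 10): max of VC(B)=(0, 2), then +1 on thread thr1 → (0, 3)
VC(G, invoked at 13): max of VC(F)=(0, 3), then +1 on thread thr1 → (0, 4)
VC(H, invoked at 15): max of VC(G)=(0, 4), then +1 on thread thr1 → (0, 5)
VC(E, invoked at 8): max of VC(B)=(0, 2), VC(D)=(2, 0), then +1 on thread thr0 → (3, 2)
target: VC(E) = (3, 2)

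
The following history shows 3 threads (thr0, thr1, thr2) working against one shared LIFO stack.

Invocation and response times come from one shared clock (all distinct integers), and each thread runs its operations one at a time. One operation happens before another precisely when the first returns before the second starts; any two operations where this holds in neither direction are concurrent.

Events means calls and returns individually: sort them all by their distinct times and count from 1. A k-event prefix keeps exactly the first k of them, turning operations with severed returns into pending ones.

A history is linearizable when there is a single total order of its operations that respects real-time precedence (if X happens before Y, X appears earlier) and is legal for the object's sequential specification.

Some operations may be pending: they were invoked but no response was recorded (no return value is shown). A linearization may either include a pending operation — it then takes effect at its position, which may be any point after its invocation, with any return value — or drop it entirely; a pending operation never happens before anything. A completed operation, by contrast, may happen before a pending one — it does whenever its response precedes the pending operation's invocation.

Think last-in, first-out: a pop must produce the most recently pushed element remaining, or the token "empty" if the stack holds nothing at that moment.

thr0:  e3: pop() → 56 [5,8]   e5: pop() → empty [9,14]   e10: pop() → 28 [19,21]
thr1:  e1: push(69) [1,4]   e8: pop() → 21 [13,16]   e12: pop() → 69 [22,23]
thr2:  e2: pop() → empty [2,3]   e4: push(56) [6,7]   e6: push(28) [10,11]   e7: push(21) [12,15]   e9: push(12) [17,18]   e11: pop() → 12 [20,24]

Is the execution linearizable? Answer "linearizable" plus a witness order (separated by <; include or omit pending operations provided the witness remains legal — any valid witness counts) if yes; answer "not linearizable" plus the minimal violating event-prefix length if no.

the violation lands at event 14, e5's response at time 14: events 1..13 linearize, events 1..14 do not
real-time-consistent orders of the 6 completed operations: 8 — all fail the LIFO stack replay
every completion of the 2 pending operations (e7, e8) was checked; none linearizes
one such order, e1, e2, e3, e4, e5, e6 (pending dropped), breaks at step 2 where e2 pop() → empty is illegal
one such order, e1, e2, e3, e4, e6, e5 (pending dropped), breaks at step 2 where e2 pop() → empty is illegal

not linearizable — minimal violating prefix: 14 events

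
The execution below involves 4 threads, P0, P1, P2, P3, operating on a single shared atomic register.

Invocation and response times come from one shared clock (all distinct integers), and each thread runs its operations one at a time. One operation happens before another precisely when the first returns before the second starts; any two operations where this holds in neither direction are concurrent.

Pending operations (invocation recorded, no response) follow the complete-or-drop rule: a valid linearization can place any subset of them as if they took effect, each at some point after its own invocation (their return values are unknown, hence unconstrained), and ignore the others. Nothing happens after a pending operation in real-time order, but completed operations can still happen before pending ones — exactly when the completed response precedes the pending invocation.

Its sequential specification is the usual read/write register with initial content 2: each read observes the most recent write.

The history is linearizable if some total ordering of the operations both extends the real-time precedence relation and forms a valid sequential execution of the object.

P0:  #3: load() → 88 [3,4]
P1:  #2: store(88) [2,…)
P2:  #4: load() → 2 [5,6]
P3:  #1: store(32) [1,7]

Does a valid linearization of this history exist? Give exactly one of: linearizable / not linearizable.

cut after 5 events: linearizable; cut after 6 events (#4 responds, time 6): not linearizable
exactly one order of the 2 completed ops respects real time; the atomic register replay fails
every completion of the 2 pending operations (#1, #2) was checked; none linearizes
one such order, #3, #4 (pending dropped), breaks at step 1 where #3 load() → 88 is illegal

not linearizable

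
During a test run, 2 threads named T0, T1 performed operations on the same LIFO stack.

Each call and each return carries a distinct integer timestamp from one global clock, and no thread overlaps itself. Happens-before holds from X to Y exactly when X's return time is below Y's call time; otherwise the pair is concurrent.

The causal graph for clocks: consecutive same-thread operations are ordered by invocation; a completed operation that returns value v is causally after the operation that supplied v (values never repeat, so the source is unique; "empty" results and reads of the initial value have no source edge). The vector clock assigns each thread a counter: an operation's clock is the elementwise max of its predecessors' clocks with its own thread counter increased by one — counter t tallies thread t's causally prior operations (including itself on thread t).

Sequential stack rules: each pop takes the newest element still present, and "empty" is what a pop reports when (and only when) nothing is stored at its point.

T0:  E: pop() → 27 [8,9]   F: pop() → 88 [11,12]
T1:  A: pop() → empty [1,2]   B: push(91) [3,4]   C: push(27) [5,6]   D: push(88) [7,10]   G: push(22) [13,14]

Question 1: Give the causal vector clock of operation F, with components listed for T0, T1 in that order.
Answer: (2, 4)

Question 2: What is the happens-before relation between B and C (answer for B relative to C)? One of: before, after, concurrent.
Answer: before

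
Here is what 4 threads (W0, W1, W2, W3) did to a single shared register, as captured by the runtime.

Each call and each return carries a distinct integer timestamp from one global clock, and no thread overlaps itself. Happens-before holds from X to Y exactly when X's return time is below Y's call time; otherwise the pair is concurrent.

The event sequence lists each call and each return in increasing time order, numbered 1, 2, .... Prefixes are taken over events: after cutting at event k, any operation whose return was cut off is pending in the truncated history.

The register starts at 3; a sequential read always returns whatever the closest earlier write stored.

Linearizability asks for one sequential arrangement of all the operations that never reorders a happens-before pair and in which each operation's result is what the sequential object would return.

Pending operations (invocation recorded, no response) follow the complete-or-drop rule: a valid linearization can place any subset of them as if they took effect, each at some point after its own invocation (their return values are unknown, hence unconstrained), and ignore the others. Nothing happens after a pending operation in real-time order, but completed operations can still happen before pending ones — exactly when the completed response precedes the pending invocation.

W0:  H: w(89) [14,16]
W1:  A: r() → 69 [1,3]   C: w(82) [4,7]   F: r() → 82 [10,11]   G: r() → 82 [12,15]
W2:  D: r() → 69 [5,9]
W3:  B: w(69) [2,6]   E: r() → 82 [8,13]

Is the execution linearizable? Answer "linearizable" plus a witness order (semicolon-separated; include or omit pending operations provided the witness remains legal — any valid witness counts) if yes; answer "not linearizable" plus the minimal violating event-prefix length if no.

linearizable — witness: B; A; D; C; E; F; G; H

1. B w(69), leaving value 69
2. A r() → 69, leaving value 69
3. D r() → 69, leaving value 69
4. C w(82), leaving value 82
5. E r() → 82, leaving value 82
6. F r() → 82, leaving value 82
7. G r() → 82, leaving value 82
8. H w(89), leaving value 89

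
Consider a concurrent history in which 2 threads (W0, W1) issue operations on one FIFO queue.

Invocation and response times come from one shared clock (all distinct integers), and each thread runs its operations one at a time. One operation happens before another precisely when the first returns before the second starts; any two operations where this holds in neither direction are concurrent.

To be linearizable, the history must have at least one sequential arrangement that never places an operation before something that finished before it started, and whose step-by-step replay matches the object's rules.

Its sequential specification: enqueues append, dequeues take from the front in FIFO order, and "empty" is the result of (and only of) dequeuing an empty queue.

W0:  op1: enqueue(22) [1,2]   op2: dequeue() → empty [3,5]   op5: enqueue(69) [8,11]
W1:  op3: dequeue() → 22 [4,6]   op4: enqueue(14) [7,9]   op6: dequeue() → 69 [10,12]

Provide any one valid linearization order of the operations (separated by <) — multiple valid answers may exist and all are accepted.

op1 < op3 < op2 < op5 < op4 < op6

after step 1 (op1 enqueue(22)): queue <22>
after step 2 (op3 dequeue() → 22): queue <>
after step 3 (op2 dequeue() → empty): queue <>
after step 4 (op5 enqueue(69)): queue <69>
after step 5 (op4 enqueue(14)): queue <69,14>
after step 6 (op6 dequeue() → 69): queue <14>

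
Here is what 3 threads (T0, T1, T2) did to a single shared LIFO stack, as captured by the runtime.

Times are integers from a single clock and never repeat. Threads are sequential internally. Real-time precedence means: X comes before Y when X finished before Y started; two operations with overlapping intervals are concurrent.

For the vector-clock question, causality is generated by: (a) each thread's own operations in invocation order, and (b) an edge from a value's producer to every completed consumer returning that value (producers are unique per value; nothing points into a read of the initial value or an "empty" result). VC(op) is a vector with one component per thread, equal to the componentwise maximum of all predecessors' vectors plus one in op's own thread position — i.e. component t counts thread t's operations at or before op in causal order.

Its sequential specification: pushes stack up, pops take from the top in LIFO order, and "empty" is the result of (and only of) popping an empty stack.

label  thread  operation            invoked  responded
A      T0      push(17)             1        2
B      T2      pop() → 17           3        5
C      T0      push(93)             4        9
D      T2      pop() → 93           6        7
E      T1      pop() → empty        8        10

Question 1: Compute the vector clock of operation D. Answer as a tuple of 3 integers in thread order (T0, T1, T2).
VC(E, invoked at 8): no causal predecessors; +1 on T1 → (0, 1, 0)
VC(A, invoked at 1): no causal predecessors; +1 on T0 → (1, 0, 0)
from VC(A)=(1, 0, 0), B (invoked 3) maxes components and bumps T2 → (1, 0, 1)
from VC(A)=(1, 0, 0), C (invoked 4) maxes components and bumps T0 → (2, 0, 0)
from VC(B)=(1, 0, 1), VC(C)=(2, 0, 0), D (invoked 6) maxes components and bumps T2 → (2, 0, 2)
target: VC(D) = (2, 0, 2)

(2, 0, 2)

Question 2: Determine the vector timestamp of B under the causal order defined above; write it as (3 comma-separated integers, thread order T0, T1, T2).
invoked at 8, E has no predecessors; its own T1 bump gives (0, 1, 0)
invoked at 1, A has no predecessors; its own T0 bump gives (1, 0, 0)
VC(B, invoked at 3): max of VC(A)=(1, 0, 0), then +1 on thread T2 → (1, 0, 1)
VC(C, invoked at 4): max of VC(A)=(1, 0, 0), then +1 on thread T0 → (2, 0, 0)
VC(D, invoked at 6): max of VC(B)=(1, 0, 1), VC(C)=(2, 0, 0), then +1 on thread T2 → (2, 0, 2)
target: VC(B) = (1, 0, 1)

(1, 0, 1)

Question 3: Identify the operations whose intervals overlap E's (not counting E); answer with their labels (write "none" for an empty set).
E runs from 8 to 10; window-overlapping ops are concurrent
A [1,2]: before
B [3,5]: before
C [4,9]: concurrent
D [6,7]: before

C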